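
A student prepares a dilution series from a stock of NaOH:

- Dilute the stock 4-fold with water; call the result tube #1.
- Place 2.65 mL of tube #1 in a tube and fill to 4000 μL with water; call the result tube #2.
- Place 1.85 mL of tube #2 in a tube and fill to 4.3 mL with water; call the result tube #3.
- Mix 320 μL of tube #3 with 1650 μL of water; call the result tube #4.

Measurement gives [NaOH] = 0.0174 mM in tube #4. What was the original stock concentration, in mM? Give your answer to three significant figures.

Step 1: 4-fold → factor 4
Step 2: 2.65 mL brought to 4000 μL → factor 4/2.65 = 1.5094
Step 3: 1.85 mL brought to 4.3 mL → factor 4.3/1.85 = 2.3243
Step 4: 320 μL + 1650 μL = 1970 μL total → factor 1970/320 = 6.1562
Overall dilution factor = 4 × 1.5094 × 2.3243 × 6.1562 = 86.395
Stock = 0.0174 mM × 86.395 = 1.50 mM

1.50 mM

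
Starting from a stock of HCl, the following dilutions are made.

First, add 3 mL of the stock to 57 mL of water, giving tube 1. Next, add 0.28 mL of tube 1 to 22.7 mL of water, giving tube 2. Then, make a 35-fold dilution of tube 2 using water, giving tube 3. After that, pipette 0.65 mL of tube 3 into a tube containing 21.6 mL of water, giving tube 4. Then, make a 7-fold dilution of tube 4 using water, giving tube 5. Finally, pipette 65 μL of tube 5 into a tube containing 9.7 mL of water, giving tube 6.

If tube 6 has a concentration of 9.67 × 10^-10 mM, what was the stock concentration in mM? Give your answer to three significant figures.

Step 1: 3 mL + 57 mL = 60 mL total → factor 60/3 = 20
Step 2: 0.28 mL + 22.7 mL = 22.98 mL total → factor 22.98/0.28 = 82.071
Step 3: 35-fold → factor 35
Step 4: 0.65 mL + 21.6 mL = 22.25 mL total → factor 22.25/0.65 = 34.231
Step 5: 7-fold → factor 7
Step 6: 65 μL + 9.7 mL = 9765 μL total → factor 9765/65 = 150.23
Overall dilution factor = 20 × 82.071 × 35 × 34.231 × 7 × 150.23 = 2.0681 × 10^9
Stock = 9.67 × 10^-10 mM × 2.0681 × 10^9 = 2.00 mM

2.00 mM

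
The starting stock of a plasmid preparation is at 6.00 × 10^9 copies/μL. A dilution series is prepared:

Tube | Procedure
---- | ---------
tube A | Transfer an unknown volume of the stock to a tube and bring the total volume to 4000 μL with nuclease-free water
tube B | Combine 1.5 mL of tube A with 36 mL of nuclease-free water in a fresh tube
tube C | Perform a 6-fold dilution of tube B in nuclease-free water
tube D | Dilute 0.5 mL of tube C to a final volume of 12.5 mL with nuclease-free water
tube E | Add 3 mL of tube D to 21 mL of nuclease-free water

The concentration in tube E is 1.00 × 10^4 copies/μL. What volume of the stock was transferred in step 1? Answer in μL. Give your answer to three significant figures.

200 μL

Step 1: v brought to 4000 μL → factor = 4000 μL/v
Step 2: 1.5 mL + 36 mL = 37.5 mL total → factor 37.5/1.5 = 25
Step 3: 6-fold → factor 6
Step 4: 0.5 mL brought to 12.5 mL → factor 12.5/0.5 = 25
Step 5: 3 mL + 21 mL = 24 mL total → factor 24/3 = 8
Product of known-step factors = 30000
Overall factor = 6.00 × 10^9 copies/μL / (1.00 × 10^4 copies/μL) = 6 × 10^5
Step-1 factor = 6 × 10^5 / 30000 = 20
v = 4000 μL / 20 = 200 μL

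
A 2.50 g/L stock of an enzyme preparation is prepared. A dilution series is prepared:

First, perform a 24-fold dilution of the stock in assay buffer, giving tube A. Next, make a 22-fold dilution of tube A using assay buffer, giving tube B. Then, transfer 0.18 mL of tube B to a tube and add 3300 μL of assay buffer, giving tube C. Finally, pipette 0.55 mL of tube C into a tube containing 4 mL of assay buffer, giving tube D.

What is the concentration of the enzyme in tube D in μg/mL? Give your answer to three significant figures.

Step 1: 24-fold → factor 24
Step 2: 22-fold → factor 22
Step 3: 0.18 mL + 3300 μL = 3.48 mL total → factor 3.48/0.18 = 19.333
Step 4: 0.55 mL + 4 mL = 4.55 mL total → factor 4.55/0.55 = 8.2727
Overall dilution factor = 24 × 22 × 19.333 × 8.2727 = 84448
Final = 2.50 g/L / 84448 = 2.960 × 10^-5 g/L = 0.0296 μg/mL

0.0296 μg/mL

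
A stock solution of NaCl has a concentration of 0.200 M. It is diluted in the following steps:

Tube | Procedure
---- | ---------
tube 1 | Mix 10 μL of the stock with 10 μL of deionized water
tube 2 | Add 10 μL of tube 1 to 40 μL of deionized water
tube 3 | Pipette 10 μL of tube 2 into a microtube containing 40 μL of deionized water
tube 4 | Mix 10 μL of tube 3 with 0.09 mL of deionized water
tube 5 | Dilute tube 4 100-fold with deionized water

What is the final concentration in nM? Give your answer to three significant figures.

Step 1: 10 μL + 10 μL = 20 μL total → factor 20/10 = 2
Step 2: 10 μL + 40 μL = 50 μL total → factor 50/10 = 5
Step 3: 10 μL + 40 μL = 50 μL total → factor 50/10 = 5
Step 4: 10 μL + 0.09 mL = 100 μL total → factor 100/10 = 10
Step 5: 100-fold → factor 100
Overall dilution factor = 2 × 5 × 5 × 10 × 100 = 50000
Final = 0.200 M / 50000 = 4.000 × 10^-6 M = 4.00 × 10^3 nM

4.00 × 10^3 nM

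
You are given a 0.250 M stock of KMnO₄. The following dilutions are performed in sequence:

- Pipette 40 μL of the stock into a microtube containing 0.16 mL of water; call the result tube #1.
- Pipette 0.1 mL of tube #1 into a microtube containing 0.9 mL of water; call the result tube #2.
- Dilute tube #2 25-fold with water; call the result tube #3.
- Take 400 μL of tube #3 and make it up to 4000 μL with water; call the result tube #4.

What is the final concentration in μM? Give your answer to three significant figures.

Step 1: 40 μL + 0.16 mL = 200 μL total → factor 200/40 = 5
Step 2: 0.1 mL + 0.9 mL = 1 mL total → factor 1/0.1 = 10
Step 3: 25-fold → factor 25
Step 4: 400 μL brought to 4000 μL → factor 4000/400 = 10
Overall dilution factor = 5 × 10 × 25 × 10 = 12500
Final = 0.250 M / 12500 = 2.000 × 10^-5 M = 20.0 μM

20.0 μM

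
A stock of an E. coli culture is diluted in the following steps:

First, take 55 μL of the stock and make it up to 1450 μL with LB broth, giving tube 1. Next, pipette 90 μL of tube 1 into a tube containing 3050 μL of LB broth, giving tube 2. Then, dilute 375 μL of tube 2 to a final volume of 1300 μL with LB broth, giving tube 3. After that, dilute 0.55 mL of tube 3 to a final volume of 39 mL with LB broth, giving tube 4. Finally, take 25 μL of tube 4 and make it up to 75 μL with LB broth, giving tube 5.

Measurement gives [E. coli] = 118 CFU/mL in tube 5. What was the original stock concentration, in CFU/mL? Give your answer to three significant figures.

Step 1: 55 μL brought to 1450 μL → factor 1450/55 = 26.364
Step 2: 90 μL + 3050 μL = 3140 μL total → factor 3140/90 = 34.889
Step 3: 375 μL brought to 1300 μL → factor 1300/375 = 3.4667
Step 4: 0.55 mL brought to 39 mL → factor 39/0.55 = 70.909
Step 5: 25 μL brought to 75 μL → factor 75/25 = 3
Overall dilution factor = 26.364 × 34.889 × 3.4667 × 70.909 × 3 = 6.7831 × 10^5
Stock = 118 CFU/mL × 6.7831 × 10^5 = 8.00 × 10^7 CFU/mL

8.00 × 10^7 CFU/mL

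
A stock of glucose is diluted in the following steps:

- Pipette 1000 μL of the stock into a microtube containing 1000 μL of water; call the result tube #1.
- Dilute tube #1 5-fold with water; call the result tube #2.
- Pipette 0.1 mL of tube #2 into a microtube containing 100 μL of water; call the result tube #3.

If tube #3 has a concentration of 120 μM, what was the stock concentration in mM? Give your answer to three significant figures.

Step 1: 1000 μL + 1000 μL = 2000 μL total → factor 2000/1000 = 2
Step 2: 5-fold → factor 5
Step 3: 0.1 mL + 100 μL = 0.2 mL total → factor 0.2/0.1 = 2
Overall dilution factor = 2 × 5 × 2 = 20
Stock = 120 μM × 20 = 2400 μM = 2.40 mM

2.40 mM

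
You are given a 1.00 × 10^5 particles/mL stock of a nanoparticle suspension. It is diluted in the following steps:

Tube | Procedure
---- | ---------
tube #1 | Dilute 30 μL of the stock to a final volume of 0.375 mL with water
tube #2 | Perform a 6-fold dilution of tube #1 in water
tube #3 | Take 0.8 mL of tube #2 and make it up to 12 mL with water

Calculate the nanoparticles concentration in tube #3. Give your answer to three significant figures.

88.9 particles/mL

Step 1: 30 μL brought to 0.375 mL → factor 375/30 = 12.5
Step 2: 6-fold → factor 6
Step 3: 0.8 mL brought to 12 mL → factor 12/0.8 = 15
Dilution factor through tube #3 = 12.5 × 6 × 15 = 1125
[tube #3] = 1.00 × 10^5 particles/mL / 1125 = 88.9 particles/mL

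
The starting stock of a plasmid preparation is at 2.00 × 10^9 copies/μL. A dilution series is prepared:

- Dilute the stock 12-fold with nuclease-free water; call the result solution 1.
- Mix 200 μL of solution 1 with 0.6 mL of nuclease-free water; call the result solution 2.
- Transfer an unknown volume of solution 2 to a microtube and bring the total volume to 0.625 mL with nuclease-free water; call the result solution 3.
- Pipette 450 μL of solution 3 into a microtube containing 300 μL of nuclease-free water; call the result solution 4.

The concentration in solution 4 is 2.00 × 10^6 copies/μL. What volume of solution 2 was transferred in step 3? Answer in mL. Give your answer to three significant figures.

0.0500 mL

Step 1: 12-fold → factor 12
Step 2: 200 μL + 0.6 mL = 800 μL total → factor 800/200 = 4
Step 3: v brought to 0.625 mL → factor = 0.625 mL/v
Step 4: 450 μL + 300 μL = 750 μL total → factor 750/450 = 1.6667
Product of known-step factors = 80
Overall factor = 2.00 × 10^9 copies/μL / (2.00 × 10^6 copies/μL) = 1000
Step-3 factor = 1000 / 80 = 12.5
v = 0.625 mL / 12.5 = 0.0500 mL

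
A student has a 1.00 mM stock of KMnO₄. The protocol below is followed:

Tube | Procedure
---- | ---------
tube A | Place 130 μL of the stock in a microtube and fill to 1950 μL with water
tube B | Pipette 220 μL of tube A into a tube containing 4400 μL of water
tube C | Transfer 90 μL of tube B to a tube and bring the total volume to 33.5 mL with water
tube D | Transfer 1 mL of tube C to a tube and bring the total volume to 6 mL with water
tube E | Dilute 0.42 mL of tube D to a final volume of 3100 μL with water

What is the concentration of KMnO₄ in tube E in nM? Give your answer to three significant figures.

0.193 nM

Step 1: 130 μL brought to 1950 μL → factor 1950/130 = 15
Step 2: 220 μL + 4400 μL = 4620 μL total → factor 4620/220 = 21
Step 3: 90 μL brought to 33.5 mL → factor 33500/90 = 372.22
Step 4: 1 mL brought to 6 mL → factor 6/1 = 6
Step 5: 0.42 mL brought to 3100 μL → factor 3.1/0.42 = 7.381
Overall dilution factor = 15 × 21 × 372.22 × 6 × 7.381 = 5.1925 × 10^6
Final = 1.00 mM / 5.1925 × 10^6 = 1.926 × 10^-7 mM = 0.193 nM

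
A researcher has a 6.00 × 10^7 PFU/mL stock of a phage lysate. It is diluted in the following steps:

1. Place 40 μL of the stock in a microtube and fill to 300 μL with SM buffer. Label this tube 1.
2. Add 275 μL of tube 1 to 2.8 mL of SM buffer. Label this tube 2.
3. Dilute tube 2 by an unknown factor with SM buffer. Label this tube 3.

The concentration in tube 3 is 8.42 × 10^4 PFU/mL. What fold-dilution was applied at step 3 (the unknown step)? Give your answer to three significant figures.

Step 1: 40 μL brought to 300 μL → factor 300/40 = 7.5
Step 2: 275 μL + 2.8 mL = 3075 μL total → factor 3075/275 = 11.182
Step 3: unknown factor x
Product of known-step factors = 83.864
Overall factor = 6.00 × 10^7 PFU/mL / (8.42 × 10^4 PFU/mL) = 712.59
x = 712.59 / 83.864 = 8.50

8.50-fold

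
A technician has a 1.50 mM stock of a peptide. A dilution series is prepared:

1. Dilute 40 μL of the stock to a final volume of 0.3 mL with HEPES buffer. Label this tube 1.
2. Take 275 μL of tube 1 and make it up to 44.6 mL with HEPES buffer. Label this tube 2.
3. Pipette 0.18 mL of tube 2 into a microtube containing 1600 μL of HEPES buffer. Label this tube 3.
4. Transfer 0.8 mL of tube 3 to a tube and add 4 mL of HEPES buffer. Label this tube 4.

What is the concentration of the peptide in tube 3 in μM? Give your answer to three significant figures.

Step 1: 40 μL brought to 0.3 mL → factor 300/40 = 7.5
Step 2: 275 μL brought to 44.6 mL → factor 44600/275 = 162.18
Step 3: 0.18 mL + 1600 μL = 1.78 mL total → factor 1.78/0.18 = 9.8889
Dilution factor through tube 3 = 7.5 × 162.18 × 9.8889 = 12028
[tube 3] = 1.50 mM / 12028 = 0.0001247 mM = 0.125 μM

0.125 μM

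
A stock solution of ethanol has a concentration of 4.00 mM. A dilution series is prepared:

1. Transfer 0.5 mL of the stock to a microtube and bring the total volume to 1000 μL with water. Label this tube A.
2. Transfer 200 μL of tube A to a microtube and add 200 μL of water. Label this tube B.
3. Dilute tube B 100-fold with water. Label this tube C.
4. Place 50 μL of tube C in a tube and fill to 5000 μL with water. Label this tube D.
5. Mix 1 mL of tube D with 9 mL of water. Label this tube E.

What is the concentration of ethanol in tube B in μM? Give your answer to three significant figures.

Step 1: 0.5 mL brought to 1000 μL → factor 1/0.5 = 2
Step 2: 200 μL + 200 μL = 400 μL total → factor 400/200 = 2
Dilution factor through tube B = 2 × 2 = 4
[tube B] = 4.00 mM / 4 = 1.000 mM = 1.00 × 10^3 μM

1.00 × 10^3 μM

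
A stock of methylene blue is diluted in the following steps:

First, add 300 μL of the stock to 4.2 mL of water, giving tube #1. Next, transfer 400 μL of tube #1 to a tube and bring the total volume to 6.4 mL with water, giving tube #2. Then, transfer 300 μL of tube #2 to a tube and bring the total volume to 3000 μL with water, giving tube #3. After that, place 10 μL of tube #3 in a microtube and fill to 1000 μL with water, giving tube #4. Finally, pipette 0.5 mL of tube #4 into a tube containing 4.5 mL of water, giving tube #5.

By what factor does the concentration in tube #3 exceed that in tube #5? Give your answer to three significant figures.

1.00 × 10^3

Step 1: 300 μL + 4.2 mL = 4500 μL total → factor 4500/300 = 15
Step 2: 400 μL brought to 6.4 mL → factor 6400/400 = 16
Step 3: 300 μL brought to 3000 μL → factor 3000/300 = 10
Step 4: 10 μL brought to 1000 μL → factor 1000/10 = 100
Step 5: 0.5 mL + 4.5 mL = 5 mL total → factor 5/0.5 = 10
Dilution factor to tube #3 = 2400; to tube #5 = 2.4 × 10^6
[tube #3]/[tube #5] = (factor to tube #5)/(factor to tube #3) = 2.4 × 10^6/2400 = 1.00 × 10^3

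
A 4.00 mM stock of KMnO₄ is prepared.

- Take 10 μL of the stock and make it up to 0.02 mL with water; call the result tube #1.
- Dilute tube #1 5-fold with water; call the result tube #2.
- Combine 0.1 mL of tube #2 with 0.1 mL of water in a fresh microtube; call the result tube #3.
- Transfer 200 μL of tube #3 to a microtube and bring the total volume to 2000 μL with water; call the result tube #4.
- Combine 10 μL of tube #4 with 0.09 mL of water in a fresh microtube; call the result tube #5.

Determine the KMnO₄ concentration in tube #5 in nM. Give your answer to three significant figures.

Step 1: 10 μL brought to 0.02 mL → factor 20/10 = 2
Step 2: 5-fold → factor 5
Step 3: 0.1 mL + 0.1 mL = 0.2 mL total → factor 0.2/0.1 = 2
Step 4: 200 μL brought to 2000 μL → factor 2000/200 = 10
Step 5: 10 μL + 0.09 mL = 100 μL total → factor 100/10 = 10
Overall dilution factor = 2 × 5 × 2 × 10 × 10 = 2000
Final = 4.00 mM / 2000 = 0.002000 mM = 2.00 × 10^3 nM

2.00 × 10^3 nM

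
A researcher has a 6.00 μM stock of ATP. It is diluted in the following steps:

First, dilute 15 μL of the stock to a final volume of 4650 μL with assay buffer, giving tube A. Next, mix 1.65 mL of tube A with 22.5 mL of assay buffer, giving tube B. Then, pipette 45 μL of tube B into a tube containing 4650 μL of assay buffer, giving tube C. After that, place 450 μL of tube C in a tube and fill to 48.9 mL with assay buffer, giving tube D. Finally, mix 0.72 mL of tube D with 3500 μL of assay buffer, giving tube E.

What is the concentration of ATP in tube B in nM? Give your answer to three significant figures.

1.32 nM

Step 1: 15 μL brought to 4650 μL → factor 4650/15 = 310
Step 2: 1.65 mL + 22.5 mL = 24.15 mL total → factor 24.15/1.65 = 14.636
Dilution factor through tube B = 310 × 14.636 = 4537.3
[tube B] = 6.00 μM / 4537.3 = 0.001322 μM = 1.32 nM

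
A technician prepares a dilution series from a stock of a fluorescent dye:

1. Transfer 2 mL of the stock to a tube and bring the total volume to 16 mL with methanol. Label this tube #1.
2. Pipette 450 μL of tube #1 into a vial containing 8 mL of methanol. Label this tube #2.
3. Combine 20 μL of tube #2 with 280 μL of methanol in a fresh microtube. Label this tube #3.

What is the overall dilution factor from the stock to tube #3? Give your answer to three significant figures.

Step 1: 2 mL brought to 16 mL → factor 16/2 = 8
Step 2: 450 μL + 8 mL = 8450 μL total → factor 8450/450 = 18.778
Step 3: 20 μL + 280 μL = 300 μL total → factor 300/20 = 15
Overall dilution factor = 8 × 18.778 × 15 = 2253.3

2.25 × 10^3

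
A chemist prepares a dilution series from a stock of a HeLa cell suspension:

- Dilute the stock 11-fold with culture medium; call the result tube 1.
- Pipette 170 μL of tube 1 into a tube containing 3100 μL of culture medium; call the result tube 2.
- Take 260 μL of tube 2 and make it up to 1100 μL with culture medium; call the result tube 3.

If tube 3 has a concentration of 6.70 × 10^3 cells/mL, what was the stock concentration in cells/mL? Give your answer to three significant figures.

Step 1: 11-fold → factor 11
Step 2: 170 μL + 3100 μL = 3270 μL total → factor 3270/170 = 19.235
Step 3: 260 μL brought to 1100 μL → factor 1100/260 = 4.2308
Overall dilution factor = 11 × 19.235 × 4.2308 = 895.18
Stock = 6.70 × 10^3 cells/mL × 895.18 = 6.00 × 10^6 cells/mL

6.00 × 10^6 cells/mL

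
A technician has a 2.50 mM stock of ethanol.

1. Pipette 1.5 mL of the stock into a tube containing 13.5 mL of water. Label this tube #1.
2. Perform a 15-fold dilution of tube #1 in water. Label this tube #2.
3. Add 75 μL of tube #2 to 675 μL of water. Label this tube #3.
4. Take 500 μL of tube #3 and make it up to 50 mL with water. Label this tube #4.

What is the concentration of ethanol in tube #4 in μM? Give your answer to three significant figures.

Step 1: 1.5 mL + 13.5 mL = 15 mL total → factor 15/1.5 = 10
Step 2: 15-fold → factor 15
Step 3: 75 μL + 675 μL = 750 μL total → factor 750/75 = 10
Step 4: 500 μL brought to 50 mL → factor 50000/500 = 100
Overall dilution factor = 10 × 15 × 10 × 100 = 1.5 × 10^5
Final = 2.50 mM / 1.5 × 10^5 = 1.667 × 10^-5 mM = 0.0167 μM

0.0167 μM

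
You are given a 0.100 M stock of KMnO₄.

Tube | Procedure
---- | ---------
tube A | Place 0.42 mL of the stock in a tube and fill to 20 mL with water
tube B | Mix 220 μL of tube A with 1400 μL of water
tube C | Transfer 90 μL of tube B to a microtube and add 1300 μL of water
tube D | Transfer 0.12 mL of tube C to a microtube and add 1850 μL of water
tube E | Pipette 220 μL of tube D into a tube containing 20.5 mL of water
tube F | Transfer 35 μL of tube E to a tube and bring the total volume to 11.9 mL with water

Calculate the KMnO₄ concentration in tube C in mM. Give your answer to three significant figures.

Step 1: 0.42 mL brought to 20 mL → factor 20/0.42 = 47.619
Step 2: 220 μL + 1400 μL = 1620 μL total → factor 1620/220 = 7.3636
Step 3: 90 μL + 1300 μL = 1390 μL total → factor 1390/90 = 15.444
Dilution factor through tube C = 47.619 × 7.3636 × 15.444 = 5415.6
[tube C] = 0.100 M / 5415.6 = 1.847 × 10^-5 M = 0.0185 mM

0.0185 mM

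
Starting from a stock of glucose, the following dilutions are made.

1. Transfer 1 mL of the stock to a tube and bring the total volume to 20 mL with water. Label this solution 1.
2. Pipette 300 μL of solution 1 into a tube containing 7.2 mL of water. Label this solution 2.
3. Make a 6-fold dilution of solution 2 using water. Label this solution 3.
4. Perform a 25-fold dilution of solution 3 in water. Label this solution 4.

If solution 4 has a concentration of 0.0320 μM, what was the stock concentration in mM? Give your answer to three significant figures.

2.40 mM

Step 1: 1 mL brought to 20 mL → factor 20/1 = 20
Step 2: 300 μL + 7.2 mL = 7500 μL total → factor 7500/300 = 25
Step 3: 6-fold → factor 6
Step 4: 25-fold → factor 25
Overall dilution factor = 20 × 25 × 6 × 25 = 75000
Stock = 0.0320 μM × 75000 = 2400 μM = 2.40 mM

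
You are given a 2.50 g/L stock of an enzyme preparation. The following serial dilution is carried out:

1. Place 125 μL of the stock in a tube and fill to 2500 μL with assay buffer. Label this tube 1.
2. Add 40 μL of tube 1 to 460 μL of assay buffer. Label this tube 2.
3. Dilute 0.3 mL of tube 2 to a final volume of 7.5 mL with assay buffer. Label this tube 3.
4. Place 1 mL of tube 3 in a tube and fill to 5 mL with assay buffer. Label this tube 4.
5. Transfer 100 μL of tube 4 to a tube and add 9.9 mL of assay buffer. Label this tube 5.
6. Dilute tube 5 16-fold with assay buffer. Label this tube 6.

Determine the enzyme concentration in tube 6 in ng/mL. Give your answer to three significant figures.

Step 1: 125 μL brought to 2500 μL → factor 2500/125 = 20
Step 2: 40 μL + 460 μL = 500 μL total → factor 500/40 = 12.5
Step 3: 0.3 mL brought to 7.5 mL → factor 7.5/0.3 = 25
Step 4: 1 mL brought to 5 mL → factor 5/1 = 5
Step 5: 100 μL + 9.9 mL = 10000 μL total → factor 10000/100 = 100
Step 6: 16-fold → factor 16
Overall dilution factor = 20 × 12.5 × 25 × 5 × 100 × 16 = 5 × 10^7
Final = 2.50 g/L / 5 × 10^7 = 5.000 × 10^-8 g/L = 0.0500 ng/mL

0.0500 ng/mL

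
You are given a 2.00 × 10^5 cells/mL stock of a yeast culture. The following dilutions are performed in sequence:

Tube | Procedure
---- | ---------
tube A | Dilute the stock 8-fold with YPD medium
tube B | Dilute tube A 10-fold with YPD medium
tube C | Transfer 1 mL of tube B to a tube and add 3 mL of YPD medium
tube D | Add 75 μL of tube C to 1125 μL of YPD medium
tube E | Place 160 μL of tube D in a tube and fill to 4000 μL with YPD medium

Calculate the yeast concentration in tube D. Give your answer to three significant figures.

39.1 cells/mL

Step 1: 8-fold → factor 8
Step 2: 10-fold → factor 10
Step 3: 1 mL + 3 mL = 4 mL total → factor 4/1 = 4
Step 4: 75 μL + 1125 μL = 1200 μL total → factor 1200/75 = 16
Dilution factor through tube D = 8 × 10 × 4 × 16 = 5120
[tube D] = 2.00 × 10^5 cells/mL / 5120 = 39.1 cells/mL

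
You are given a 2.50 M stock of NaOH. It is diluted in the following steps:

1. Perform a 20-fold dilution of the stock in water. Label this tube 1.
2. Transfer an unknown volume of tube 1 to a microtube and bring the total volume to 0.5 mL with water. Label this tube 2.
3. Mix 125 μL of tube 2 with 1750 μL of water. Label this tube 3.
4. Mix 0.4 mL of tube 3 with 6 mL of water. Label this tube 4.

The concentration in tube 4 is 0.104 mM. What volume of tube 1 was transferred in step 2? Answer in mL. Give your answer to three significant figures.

0.0998 mL

Step 1: 20-fold → factor 20
Step 2: v brought to 0.5 mL → factor = 0.5 mL/v
Step 3: 125 μL + 1750 μL = 1875 μL total → factor 1875/125 = 15
Step 4: 0.4 mL + 6 mL = 6.4 mL total → factor 6.4/0.4 = 16
Product of known-step factors = 4800
Overall factor = 2.50 M / (0.104 mM) = 24038
Step-2 factor = 24038 / 4800 = 5.008
v = 0.5 mL / 5.008 = 0.0998 mL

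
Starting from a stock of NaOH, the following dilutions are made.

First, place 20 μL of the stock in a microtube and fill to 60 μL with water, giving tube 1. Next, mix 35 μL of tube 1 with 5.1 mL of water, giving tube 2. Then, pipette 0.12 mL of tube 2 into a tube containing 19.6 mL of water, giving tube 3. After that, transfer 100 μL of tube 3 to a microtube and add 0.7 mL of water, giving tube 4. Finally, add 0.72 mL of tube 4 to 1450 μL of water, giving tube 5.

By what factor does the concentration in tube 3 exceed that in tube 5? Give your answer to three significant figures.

Step 1: 20 μL brought to 60 μL → factor 60/20 = 3
Step 2: 35 μL + 5.1 mL = 5135 μL total → factor 5135/35 = 146.71
Step 3: 0.12 mL + 19.6 mL = 19.72 mL total → factor 19.72/0.12 = 164.33
Step 4: 100 μL + 0.7 mL = 800 μL total → factor 800/100 = 8
Step 5: 0.72 mL + 1450 μL = 2.17 mL total → factor 2.17/0.72 = 3.0139
Dilution factor to tube 3 = 72330; to tube 5 = 1.744 × 10^6
[tube 3]/[tube 5] = (factor to tube 5)/(factor to tube 3) = 1.744 × 10^6/72330 = 24.1

24.1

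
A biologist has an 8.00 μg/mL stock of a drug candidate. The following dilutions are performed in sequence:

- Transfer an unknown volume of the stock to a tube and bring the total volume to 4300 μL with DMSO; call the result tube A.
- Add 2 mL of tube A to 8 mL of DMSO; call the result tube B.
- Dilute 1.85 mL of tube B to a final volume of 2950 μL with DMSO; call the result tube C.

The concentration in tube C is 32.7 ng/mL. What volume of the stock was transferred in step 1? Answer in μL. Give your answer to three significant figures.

Step 1: v brought to 4300 μL → factor = 4300 μL/v
Step 2: 2 mL + 8 mL = 10 mL total → factor 10/2 = 5
Step 3: 1.85 mL brought to 2950 μL → factor 2.95/1.85 = 1.5946
Product of known-step factors = 7.973
Overall factor = 8.00 μg/mL / (32.7 ng/mL) = 244.65
Step-1 factor = 244.65 / 7.973 = 30.685
v = 4300 μL / 30.685 = 140 μL

140 μL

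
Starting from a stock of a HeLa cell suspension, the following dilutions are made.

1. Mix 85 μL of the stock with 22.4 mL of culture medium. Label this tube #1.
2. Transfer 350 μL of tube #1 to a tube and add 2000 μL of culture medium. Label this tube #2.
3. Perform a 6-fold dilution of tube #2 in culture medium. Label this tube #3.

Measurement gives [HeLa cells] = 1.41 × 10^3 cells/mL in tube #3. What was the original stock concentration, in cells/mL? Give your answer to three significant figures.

1.50 × 10^7 cells/mL

Step 1: 85 μL + 22.4 mL = 22485 μL total → factor 22485/85 = 264.53
Step 2: 350 μL + 2000 μL = 2350 μL total → factor 2350/350 = 6.7143
Step 3: 6-fold → factor 6
Overall dilution factor = 264.53 × 6.7143 × 6 = 10657
Stock = 1.41 × 10^3 cells/mL × 10657 = 1.50 × 10^7 cells/mL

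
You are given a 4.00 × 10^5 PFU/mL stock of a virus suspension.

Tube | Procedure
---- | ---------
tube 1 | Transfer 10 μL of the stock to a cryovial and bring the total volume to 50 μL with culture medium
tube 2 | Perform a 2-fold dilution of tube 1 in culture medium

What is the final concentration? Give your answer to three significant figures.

Step 1: 10 μL brought to 50 μL → factor 50/10 = 5
Step 2: 2-fold → factor 2
Overall dilution factor = 5 × 2 = 10
Final = 4.00 × 10^5 PFU/mL / 10 = 4.00 × 10^4 PFU/mL

4.00 × 10^4 PFU/mL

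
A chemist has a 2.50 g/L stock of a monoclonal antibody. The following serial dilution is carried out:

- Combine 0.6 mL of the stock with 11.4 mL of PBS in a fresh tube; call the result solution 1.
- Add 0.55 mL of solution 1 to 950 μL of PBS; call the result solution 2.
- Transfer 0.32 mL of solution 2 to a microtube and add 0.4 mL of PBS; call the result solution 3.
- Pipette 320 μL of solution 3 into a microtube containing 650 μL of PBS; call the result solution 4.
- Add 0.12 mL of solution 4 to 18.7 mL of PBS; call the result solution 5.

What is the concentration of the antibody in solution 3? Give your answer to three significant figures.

Step 1: 0.6 mL + 11.4 mL = 12 mL total → factor 12/0.6 = 20
Step 2: 0.55 mL + 950 μL = 1.5 mL total → factor 1.5/0.55 = 2.7273
Step 3: 0.32 mL + 0.4 mL = 0.72 mL total → factor 0.72/0.32 = 2.25
Dilution factor through solution 3 = 20 × 2.7273 × 2.25 = 122.73
[solution 3] = 2.50 g/L / 122.73 = 0.0204 g/L

0.0204 g/L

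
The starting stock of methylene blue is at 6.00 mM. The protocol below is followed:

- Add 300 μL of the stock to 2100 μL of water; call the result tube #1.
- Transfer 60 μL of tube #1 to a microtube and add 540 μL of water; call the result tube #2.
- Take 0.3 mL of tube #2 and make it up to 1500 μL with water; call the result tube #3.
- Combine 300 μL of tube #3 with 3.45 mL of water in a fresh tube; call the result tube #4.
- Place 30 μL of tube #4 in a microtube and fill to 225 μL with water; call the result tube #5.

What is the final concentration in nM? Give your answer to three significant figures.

Step 1: 300 μL + 2100 μL = 2400 μL total → factor 2400/300 = 8
Step 2: 60 μL + 540 μL = 600 μL total → factor 600/60 = 10
Step 3: 0.3 mL brought to 1500 μL → factor 1.5/0.3 = 5
Step 4: 300 μL + 3.45 mL = 3750 μL total → factor 3750/300 = 12.5
Step 5: 30 μL brought to 225 μL → factor 225/30 = 7.5
Overall dilution factor = 8 × 10 × 5 × 12.5 × 7.5 = 37500
Final = 6.00 mM / 37500 = 0.0001600 mM = 160 nM

160 nM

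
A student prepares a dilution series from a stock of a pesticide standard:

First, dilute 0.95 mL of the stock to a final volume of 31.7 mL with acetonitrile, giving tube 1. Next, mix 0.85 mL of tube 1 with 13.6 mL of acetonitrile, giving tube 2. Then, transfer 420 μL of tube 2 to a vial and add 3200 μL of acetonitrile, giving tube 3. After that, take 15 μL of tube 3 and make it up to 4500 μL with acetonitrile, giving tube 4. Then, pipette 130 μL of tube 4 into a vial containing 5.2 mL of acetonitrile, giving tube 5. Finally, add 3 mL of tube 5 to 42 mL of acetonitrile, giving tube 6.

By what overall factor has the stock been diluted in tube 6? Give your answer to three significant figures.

Step 1: 0.95 mL brought to 31.7 mL → factor 31.7/0.95 = 33.368
Step 2: 0.85 mL + 13.6 mL = 14.45 mL total → factor 14.45/0.85 = 17
Step 3: 420 μL + 3200 μL = 3620 μL total → factor 3620/420 = 8.619
Step 4: 15 μL brought to 4500 μL → factor 4500/15 = 300
Step 5: 130 μL + 5.2 mL = 5330 μL total → factor 5330/130 = 41
Step 6: 3 mL + 42 mL = 45 mL total → factor 45/3 = 15
Overall dilution factor = 33.368 × 17 × 8.619 × 300 × 41 × 15 = 9.0207 × 10^8

9.02 × 10^8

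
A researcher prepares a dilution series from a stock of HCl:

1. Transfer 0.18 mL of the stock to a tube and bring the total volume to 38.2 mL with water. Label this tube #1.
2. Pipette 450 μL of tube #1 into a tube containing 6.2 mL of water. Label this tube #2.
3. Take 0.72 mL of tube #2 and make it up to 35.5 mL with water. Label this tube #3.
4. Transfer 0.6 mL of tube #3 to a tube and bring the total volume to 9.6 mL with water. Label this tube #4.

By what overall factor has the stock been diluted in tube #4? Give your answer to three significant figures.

Step 1: 0.18 mL brought to 38.2 mL → factor 38.2/0.18 = 212.22
Step 2: 450 μL + 6.2 mL = 6650 μL total → factor 6650/450 = 14.778
Step 3: 0.72 mL brought to 35.5 mL → factor 35.5/0.72 = 49.306
Step 4: 0.6 mL brought to 9.6 mL → factor 9.6/0.6 = 16
Overall dilution factor = 212.22 × 14.778 × 49.306 × 16 = 2.4741 × 10^6

2.47 × 10^6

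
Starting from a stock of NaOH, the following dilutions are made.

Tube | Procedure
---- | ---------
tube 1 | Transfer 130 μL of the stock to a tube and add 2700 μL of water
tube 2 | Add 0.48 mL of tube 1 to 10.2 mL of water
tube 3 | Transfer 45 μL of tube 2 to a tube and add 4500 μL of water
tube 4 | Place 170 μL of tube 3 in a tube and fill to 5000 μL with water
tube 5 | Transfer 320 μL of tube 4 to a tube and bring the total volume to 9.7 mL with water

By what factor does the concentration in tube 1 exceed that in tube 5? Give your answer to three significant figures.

2.00 × 10^6

Step 1: 130 μL + 2700 μL = 2830 μL total → factor 2830/130 = 21.769
Step 2: 0.48 mL + 10.2 mL = 10.68 mL total → factor 10.68/0.48 = 22.25
Step 3: 45 μL + 4500 μL = 4545 μL total → factor 4545/45 = 101
Step 4: 170 μL brought to 5000 μL → factor 5000/170 = 29.412
Step 5: 320 μL brought to 9.7 mL → factor 9700/320 = 30.312
Dilution factor to tube 1 = 21.769; to tube 5 = 4.3615 × 10^7
[tube 1]/[tube 5] = (factor to tube 5)/(factor to tube 1) = 4.3615 × 10^7/21.769 = 2.00 × 10^6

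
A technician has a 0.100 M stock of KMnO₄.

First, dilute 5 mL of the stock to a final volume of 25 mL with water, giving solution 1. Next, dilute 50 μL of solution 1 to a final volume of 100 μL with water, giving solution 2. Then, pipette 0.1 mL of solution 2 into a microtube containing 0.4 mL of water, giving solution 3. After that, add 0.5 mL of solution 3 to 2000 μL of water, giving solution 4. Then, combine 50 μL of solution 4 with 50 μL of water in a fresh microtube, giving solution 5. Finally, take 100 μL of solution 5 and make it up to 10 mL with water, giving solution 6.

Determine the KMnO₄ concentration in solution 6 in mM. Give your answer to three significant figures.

Step 1: 5 mL brought to 25 mL → factor 25/5 = 5
Step 2: 50 μL brought to 100 μL → factor 100/50 = 2
Step 3: 0.1 mL + 0.4 mL = 0.5 mL total → factor 0.5/0.1 = 5
Step 4: 0.5 mL + 2000 μL = 2.5 mL total → factor 2.5/0.5 = 5
Step 5: 50 μL + 50 μL = 100 μL total → factor 100/50 = 2
Step 6: 100 μL brought to 10 mL → factor 10000/100 = 100
Overall dilution factor = 5 × 2 × 5 × 5 × 2 × 100 = 50000
Final = 0.100 M / 50000 = 2.000 × 10^-6 M = 0.00200 mM

0.00200 mM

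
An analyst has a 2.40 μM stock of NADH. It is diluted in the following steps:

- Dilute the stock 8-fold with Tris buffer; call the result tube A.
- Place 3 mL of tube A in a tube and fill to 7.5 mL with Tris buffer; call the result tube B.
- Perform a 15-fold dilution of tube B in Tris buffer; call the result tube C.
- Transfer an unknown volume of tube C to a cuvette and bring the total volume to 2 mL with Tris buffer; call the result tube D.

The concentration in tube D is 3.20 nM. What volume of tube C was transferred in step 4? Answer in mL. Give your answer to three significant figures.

Step 1: 8-fold → factor 8
Step 2: 3 mL brought to 7.5 mL → factor 7.5/3 = 2.5
Step 3: 15-fold → factor 15
Step 4: v brought to 2 mL → factor = 2 mL/v
Product of known-step factors = 300
Overall factor = 2.40 μM / (3.20 nM) = 750
Step-4 factor = 750 / 300 = 2.5
v = 2 mL / 2.5 = 0.800 mL

0.800 mL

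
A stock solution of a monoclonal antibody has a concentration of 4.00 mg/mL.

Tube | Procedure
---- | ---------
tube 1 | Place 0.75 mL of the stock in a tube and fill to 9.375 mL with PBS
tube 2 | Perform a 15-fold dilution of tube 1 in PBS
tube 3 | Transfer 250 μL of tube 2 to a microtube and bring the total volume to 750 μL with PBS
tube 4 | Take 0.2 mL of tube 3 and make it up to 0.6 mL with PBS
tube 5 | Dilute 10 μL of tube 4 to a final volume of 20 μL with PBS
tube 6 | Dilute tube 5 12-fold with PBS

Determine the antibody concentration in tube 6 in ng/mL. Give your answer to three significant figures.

Step 1: 0.75 mL brought to 9.375 mL → factor 9.375/0.75 = 12.5
Step 2: 15-fold → factor 15
Step 3: 250 μL brought to 750 μL → factor 750/250 = 3
Step 4: 0.2 mL brought to 0.6 mL → factor 0.6/0.2 = 3
Step 5: 10 μL brought to 20 μL → factor 20/10 = 2
Step 6: 12-fold → factor 12
Overall dilution factor = 12.5 × 15 × 3 × 3 × 2 × 12 = 40500
Final = 4.00 mg/mL / 40500 = 9.877 × 10^-5 mg/mL = 98.8 ng/mL

98.8 ng/mL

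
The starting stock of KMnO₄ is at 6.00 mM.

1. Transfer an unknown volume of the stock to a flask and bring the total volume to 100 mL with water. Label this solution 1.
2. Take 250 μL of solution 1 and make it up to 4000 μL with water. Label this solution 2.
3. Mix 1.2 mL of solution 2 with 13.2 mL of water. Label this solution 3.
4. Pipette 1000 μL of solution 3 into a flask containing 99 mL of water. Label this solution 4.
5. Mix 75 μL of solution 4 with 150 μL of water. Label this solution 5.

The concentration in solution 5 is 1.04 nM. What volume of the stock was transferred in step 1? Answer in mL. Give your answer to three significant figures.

Step 1: v brought to 100 mL → factor = 100 mL/v
Step 2: 250 μL brought to 4000 μL → factor 4000/250 = 16
Step 3: 1.2 mL + 13.2 mL = 14.4 mL total → factor 14.4/1.2 = 12
Step 4: 1000 μL + 99 mL = 1 × 10^5 μL total → factor 1 × 10^5/1000 = 100
Step 5: 75 μL + 150 μL = 225 μL total → factor 225/75 = 3
Product of known-step factors = 57600
Overall factor = 6.00 mM / (1.04 nM) = 5.7692 × 10^6
Step-1 factor = 5.7692 × 10^6 / 57600 = 100.16
v = 100 mL / 100.16 = 0.998 mL

0.998 mL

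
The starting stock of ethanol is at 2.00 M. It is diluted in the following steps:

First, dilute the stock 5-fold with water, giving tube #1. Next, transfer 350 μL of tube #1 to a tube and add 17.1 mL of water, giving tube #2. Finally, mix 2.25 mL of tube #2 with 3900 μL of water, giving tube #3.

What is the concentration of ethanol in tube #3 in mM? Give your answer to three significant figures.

Step 1: 5-fold → factor 5
Step 2: 350 μL + 17.1 mL = 17450 μL total → factor 17450/350 = 49.857
Step 3: 2.25 mL + 3900 μL = 6.15 mL total → factor 6.15/2.25 = 2.7333
Overall dilution factor = 5 × 49.857 × 2.7333 = 681.38
Final = 2.00 M / 681.38 = 0.002935 M = 2.94 mM

2.94 mM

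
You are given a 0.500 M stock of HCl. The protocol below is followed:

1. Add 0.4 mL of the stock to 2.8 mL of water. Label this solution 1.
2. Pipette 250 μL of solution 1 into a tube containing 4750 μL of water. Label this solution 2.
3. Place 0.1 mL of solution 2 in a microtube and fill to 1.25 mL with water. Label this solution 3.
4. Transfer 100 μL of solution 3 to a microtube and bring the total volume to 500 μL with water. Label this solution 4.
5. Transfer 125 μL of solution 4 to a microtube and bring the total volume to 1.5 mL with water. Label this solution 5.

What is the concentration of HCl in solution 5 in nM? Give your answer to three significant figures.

Step 1: 0.4 mL + 2.8 mL = 3.2 mL total → factor 3.2/0.4 = 8
Step 2: 250 μL + 4750 μL = 5000 μL total → factor 5000/250 = 20
Step 3: 0.1 mL brought to 1.25 mL → factor 1.25/0.1 = 12.5
Step 4: 100 μL brought to 500 μL → factor 500/100 = 5
Step 5: 125 μL brought to 1.5 mL → factor 1500/125 = 12
Overall dilution factor = 8 × 20 × 12.5 × 5 × 12 = 1.2 × 10^5
Final = 0.500 M / 1.2 × 10^5 = 4.167 × 10^-6 M = 4.17 × 10^3 nM

4.17 × 10^3 nM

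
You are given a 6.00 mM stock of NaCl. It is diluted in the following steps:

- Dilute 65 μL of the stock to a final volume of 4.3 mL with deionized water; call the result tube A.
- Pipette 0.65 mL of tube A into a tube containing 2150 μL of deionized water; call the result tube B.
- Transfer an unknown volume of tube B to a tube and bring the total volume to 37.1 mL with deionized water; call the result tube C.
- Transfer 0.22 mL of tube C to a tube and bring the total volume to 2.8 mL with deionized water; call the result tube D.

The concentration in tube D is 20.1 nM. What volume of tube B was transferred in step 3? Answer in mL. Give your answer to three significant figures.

0.451 mL

Step 1: 65 μL brought to 4.3 mL → factor 4300/65 = 66.154
Step 2: 0.65 mL + 2150 μL = 2.8 mL total → factor 2.8/0.65 = 4.3077
Step 3: v brought to 37.1 mL → factor = 37.1 mL/v
Step 4: 0.22 mL brought to 2.8 mL → factor 2.8/0.22 = 12.727
Product of known-step factors = 3626.9
Overall factor = 6.00 mM / (20.1 nM) = 2.9851 × 10^5
Step-3 factor = 2.9851 × 10^5 / 3626.9 = 82.304
v = 37.1 mL / 82.304 = 0.451 mL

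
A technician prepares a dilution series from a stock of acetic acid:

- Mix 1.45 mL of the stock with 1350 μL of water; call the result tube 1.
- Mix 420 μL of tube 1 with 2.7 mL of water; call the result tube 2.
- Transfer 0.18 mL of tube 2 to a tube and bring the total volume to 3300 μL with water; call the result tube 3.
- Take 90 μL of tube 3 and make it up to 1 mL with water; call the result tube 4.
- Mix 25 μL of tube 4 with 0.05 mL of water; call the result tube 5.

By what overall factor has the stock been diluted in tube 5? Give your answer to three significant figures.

8.77 × 10^3

Step 1: 1.45 mL + 1350 μL = 2.8 mL total → factor 2.8/1.45 = 1.931
Step 2: 420 μL + 2.7 mL = 3120 μL total → factor 3120/420 = 7.4286
Step 3: 0.18 mL brought to 3300 μL → factor 3.3/0.18 = 18.333
Step 4: 90 μL brought to 1 mL → factor 1000/90 = 11.111
Step 5: 25 μL + 0.05 mL = 75 μL total → factor 75/25 = 3
Overall dilution factor = 1.931 × 7.4286 × 18.333 × 11.111 × 3 = 8766.3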